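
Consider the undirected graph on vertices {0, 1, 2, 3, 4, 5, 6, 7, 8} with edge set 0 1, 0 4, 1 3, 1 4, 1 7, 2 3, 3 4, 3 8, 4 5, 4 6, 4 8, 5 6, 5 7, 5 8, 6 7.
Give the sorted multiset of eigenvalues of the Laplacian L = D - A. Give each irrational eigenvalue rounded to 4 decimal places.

Reading degrees in the order [0, 1, 2, 3, 4, 5, 6, 7, 8] gives [2, 4, 1, 4, 6, 4, 3, 3, 3]; set D = diag(2, 4, 1, 4, 6, 4, 3, 3, 3) and form L = D - A. The multiplicity of 0 as a Laplacian eigenvalue equals the number of connected components. There is one zero in the spectrum, matching the 1 component.

[0, 0.7754, 1.5894, 2.2723, 3.3170, 4.0357, 5.1530, 5.6500, 7.2072]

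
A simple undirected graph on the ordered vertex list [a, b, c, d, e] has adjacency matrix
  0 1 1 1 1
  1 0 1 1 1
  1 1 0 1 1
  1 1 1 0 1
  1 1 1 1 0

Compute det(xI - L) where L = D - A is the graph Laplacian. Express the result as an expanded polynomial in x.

Reading degrees in the order [a, b, c, d, e] gives [4, 4, 4, 4, 4]; set D = diag(4, 4, 4, 4, 4) and form L = D - A. L has integer entries, so p(x) = det(xI - L) has integer coefficients. Expanding the determinant yields x^5 - 20x^4 + 150x^3 - 500x^2 + 625x. Since p(0) = det(-L) = 0, x divides p(x). There is one zero in the spectrum, matching the 1 component.

x^5 - 20x^4 + 150x^3 - 500x^2 + 625x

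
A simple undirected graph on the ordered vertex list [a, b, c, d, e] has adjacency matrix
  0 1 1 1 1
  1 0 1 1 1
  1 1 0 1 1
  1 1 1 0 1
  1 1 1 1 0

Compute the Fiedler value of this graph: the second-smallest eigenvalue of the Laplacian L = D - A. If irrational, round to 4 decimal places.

5

With the vertex order [a, b, c, d, e], the degrees are [4, 4, 4, 4, 4], giving D = diag(4, 4, 4, 4, 4) and L = D - A. The sorted Laplacian eigenvalues are [0, 5, 5, 5, 5]; the algebraic connectivity is the second entry, 5. The largest eigenvalue, 5, is at most the vertex count 5. By the matrix-tree theorem the graph has (1/5) * product of the nonzero eigenvalues = 125 spanning trees.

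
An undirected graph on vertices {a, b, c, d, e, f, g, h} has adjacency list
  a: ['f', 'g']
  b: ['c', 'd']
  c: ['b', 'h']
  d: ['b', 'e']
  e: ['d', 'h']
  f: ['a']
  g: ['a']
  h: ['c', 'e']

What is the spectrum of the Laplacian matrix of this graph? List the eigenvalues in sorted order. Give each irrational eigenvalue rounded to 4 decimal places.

With the vertex order [a, b, c, d, e, f, g, h], the degrees are [2, 2, 2, 2, 2, 1, 1, 2], giving D = diag(2, 2, 2, 2, 2, 1, 1, 2) and L = D - A. Diagonalising L (or applying a numerical eigensolver to the 8x8 matrix) gives the spectrum above. The 2 zero eigenvalues correspond to the 2 connected components. The largest eigenvalue, 3.6180, is at most the vertex count 8. The eigenvalues sum to 14, which equals trace(L) = 2|E|.

[0, 0, 1, 1.3820, 1.3820, 3, 3.6180, 3.6180]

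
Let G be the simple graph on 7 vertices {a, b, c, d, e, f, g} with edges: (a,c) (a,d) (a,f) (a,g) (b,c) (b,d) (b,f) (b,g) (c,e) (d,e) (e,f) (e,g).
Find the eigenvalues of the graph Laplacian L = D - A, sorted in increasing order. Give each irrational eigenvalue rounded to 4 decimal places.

[0, 3, 3, 3, 4, 4, 7]

Reading degrees in the order [a, b, c, d, e, f, g] gives [4, 4, 3, 3, 4, 3, 3]; set D = diag(4, 4, 3, 3, 4, 3, 3) and form L = D - A. Diagonalising L (or applying a numerical eigensolver to the 7x7 matrix) gives the spectrum above. There is one zero in the spectrum, matching the 1 component.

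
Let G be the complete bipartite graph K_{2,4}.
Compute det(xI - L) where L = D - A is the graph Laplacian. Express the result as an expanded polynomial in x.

x^6 - 16x^5 + 96x^4 - 272x^3 + 368x^2 - 192x

The graph has 6 vertices and degree multiset [4, 4, 2, 2, 2, 2]; D is the diagonal matrix of degrees and L = D - A. The eigenvalues of L are [0, 2, 2, 2, 4, 6]; the characteristic polynomial is the product of (x - lambda_i), which multiplies out to x^6 - 16x^5 + 96x^4 - 272x^3 + 368x^2 - 192x. The coefficient of x^5 equals -trace(L) = -16, matching the sum of degrees. The largest eigenvalue, 6, is at most the vertex count 6.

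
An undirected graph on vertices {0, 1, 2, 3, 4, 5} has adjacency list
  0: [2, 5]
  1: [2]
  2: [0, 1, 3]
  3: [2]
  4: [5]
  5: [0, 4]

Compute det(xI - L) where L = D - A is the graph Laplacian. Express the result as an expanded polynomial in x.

Each diagonal entry of L is the vertex degree and each off-diagonal entry is -1 where an edge is present, 0 otherwise; in the order [0, 1, 2, 3, 4, 5] the diagonal is [2, 1, 3, 1, 1, 2]. L has integer entries, so p(x) = det(xI - L) has integer coefficients. Expanding the determinant yields x^6 - 10x^5 + 35x^4 - 52x^3 + 32x^2 - 6x. The coefficient of x^5 equals -trace(L) = -10, matching the sum of degrees. The largest eigenvalue, 4.2143, is at most the vertex count 6. By the matrix-tree theorem the graph has (1/6) * product of the nonzero eigenvalues = 1 spanning tree.

x^6 - 10x^5 + 35x^4 - 52x^3 + 32x^2 - 6x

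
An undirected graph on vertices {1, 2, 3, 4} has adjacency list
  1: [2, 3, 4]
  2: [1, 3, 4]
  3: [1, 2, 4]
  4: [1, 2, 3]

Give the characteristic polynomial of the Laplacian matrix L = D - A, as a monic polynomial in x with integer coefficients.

x^4 - 12x^3 + 48x^2 - 64x

With the vertex order [1, 2, 3, 4], the degrees are [3, 3, 3, 3], giving D = diag(3, 3, 3, 3) and L = D - A. The eigenvalues of L are [0, 4, 4, 4]; the characteristic polynomial is the product of (x - lambda_i), which multiplies out to x^4 - 12x^3 + 48x^2 - 64x. Since p(0) = det(-L) = 0, x divides p(x).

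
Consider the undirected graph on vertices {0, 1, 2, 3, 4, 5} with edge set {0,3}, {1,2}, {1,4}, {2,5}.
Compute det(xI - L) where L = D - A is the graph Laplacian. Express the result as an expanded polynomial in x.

x^6 - 8x^5 + 22x^4 - 24x^3 + 8x^2

With the vertex order [0, 1, 2, 3, 4, 5], the degrees are [1, 2, 2, 1, 1, 1], giving D = diag(1, 2, 2, 1, 1, 1) and L = D - A. L has integer entries, so p(x) = det(xI - L) has integer coefficients. Expanding the determinant yields x^6 - 8x^5 + 22x^4 - 24x^3 + 8x^2. The coefficient of x^5 equals -trace(L) = -8, matching the sum of degrees. The eigenvalues sum to 8, which equals trace(L) = 2|E|.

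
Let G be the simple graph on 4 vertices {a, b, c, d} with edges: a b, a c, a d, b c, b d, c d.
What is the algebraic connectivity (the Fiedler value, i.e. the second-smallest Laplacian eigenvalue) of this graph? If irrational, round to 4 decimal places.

4

With the vertex order [a, b, c, d], the degrees are [3, 3, 3, 3], giving D = diag(3, 3, 3, 3) and L = D - A. Computing the eigenvalues of L and sorting gives [0, 4, 4, 4]. The Fiedler value lambda_2 = 4 is strictly positive, so the graph is connected. By the matrix-tree theorem the graph has (1/4) * product of the nonzero eigenvalues = 16 spanning trees. The largest eigenvalue, 4, is at most the vertex count 4.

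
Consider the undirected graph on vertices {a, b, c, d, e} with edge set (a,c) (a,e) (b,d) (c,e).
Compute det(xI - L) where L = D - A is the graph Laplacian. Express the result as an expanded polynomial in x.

x^5 - 8x^4 + 21x^3 - 18x^2

Each diagonal entry of L is the vertex degree and each off-diagonal entry is -1 where an edge is present, 0 otherwise; in the order [a, b, c, d, e] the diagonal is [2, 1, 2, 1, 2]. L has integer entries, so p(x) = det(xI - L) has integer coefficients. Expanding the determinant yields x^5 - 8x^4 + 21x^3 - 18x^2. Since p(0) = det(-L) = 0, x divides p(x).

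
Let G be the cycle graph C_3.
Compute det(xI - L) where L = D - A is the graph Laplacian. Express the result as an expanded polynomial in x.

x^3 - 6x^2 + 9x

The graph has 3 vertices and degree multiset [2, 2, 2]; D is the diagonal matrix of degrees and L = D - A. L has integer entries, so p(x) = det(xI - L) has integer coefficients. Expanding the determinant yields x^3 - 6x^2 + 9x. The coefficient of x^2 equals -trace(L) = -6, matching the sum of degrees. There is one zero in the spectrum, matching the 1 component. The largest eigenvalue, 3, is at most the vertex count 3.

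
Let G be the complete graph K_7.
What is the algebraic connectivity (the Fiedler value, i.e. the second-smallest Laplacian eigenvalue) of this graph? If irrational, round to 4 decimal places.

The graph has 7 vertices and degree multiset [6, 6, 6, 6, 6, 6, 6]; D is the diagonal matrix of degrees and L = D - A. The sorted Laplacian eigenvalues are [0, 7, 7, 7, 7, 7, 7]; the algebraic connectivity is the second entry, 7. By the matrix-tree theorem the graph has (1/7) * product of the nonzero eigenvalues = 16807 spanning trees. The largest eigenvalue, 7, is at most the vertex count 7.

7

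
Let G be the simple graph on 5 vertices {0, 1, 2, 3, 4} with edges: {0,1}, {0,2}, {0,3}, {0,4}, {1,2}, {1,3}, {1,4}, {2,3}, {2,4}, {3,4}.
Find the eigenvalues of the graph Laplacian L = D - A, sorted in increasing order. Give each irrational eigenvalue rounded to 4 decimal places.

[0, 5, 5, 5, 5]

Each diagonal entry of L is the vertex degree and each off-diagonal entry is -1 where an edge is present, 0 otherwise; in the order [0, 1, 2, 3, 4] the diagonal is [4, 4, 4, 4, 4]. L is symmetric positive semidefinite, so every eigenvalue is real and nonnegative. The single zero eigenvalue shows the graph is connected.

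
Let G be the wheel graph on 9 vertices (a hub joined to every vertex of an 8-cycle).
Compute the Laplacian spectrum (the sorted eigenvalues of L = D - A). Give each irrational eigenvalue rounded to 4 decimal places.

The graph has 9 vertices and degree multiset [8, 3, 3, 3, 3, 3, 3, 3, 3]; D is the diagonal matrix of degrees and L = D - A. Since every row of L sums to 0, the all-ones vector is in the kernel and 0 is an eigenvalue.

[0, 1.5858, 1.5858, 3, 3, 4.4142, 4.4142, 5, 9]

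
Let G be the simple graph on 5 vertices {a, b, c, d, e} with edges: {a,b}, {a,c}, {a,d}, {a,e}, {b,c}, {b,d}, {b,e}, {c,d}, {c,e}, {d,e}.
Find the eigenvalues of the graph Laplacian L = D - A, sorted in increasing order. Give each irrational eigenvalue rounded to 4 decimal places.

[0, 5, 5, 5, 5]

With the vertex order [a, b, c, d, e], the degrees are [4, 4, 4, 4, 4], giving D = diag(4, 4, 4, 4, 4) and L = D - A. L is symmetric positive semidefinite, so every eigenvalue is real and nonnegative. The single zero eigenvalue shows the graph is connected. The eigenvalues sum to 20, which equals trace(L) = 2|E|. There is one zero in the spectrum, matching the 1 component.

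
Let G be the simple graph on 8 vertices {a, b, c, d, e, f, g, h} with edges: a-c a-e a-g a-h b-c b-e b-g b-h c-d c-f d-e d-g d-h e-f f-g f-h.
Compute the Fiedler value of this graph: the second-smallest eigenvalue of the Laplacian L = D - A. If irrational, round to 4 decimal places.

With the vertex order [a, b, c, d, e, f, g, h], the degrees are [4, 4, 4, 4, 4, 4, 4, 4], giving D = diag(4, 4, 4, 4, 4, 4, 4, 4) and L = D - A. The sorted Laplacian eigenvalues are [0, 4, 4, 4, 4, 4, 4, 8]; the algebraic connectivity is the second entry, 4. By the matrix-tree theorem the graph has (1/8) * product of the nonzero eigenvalues = 4096 spanning trees.

4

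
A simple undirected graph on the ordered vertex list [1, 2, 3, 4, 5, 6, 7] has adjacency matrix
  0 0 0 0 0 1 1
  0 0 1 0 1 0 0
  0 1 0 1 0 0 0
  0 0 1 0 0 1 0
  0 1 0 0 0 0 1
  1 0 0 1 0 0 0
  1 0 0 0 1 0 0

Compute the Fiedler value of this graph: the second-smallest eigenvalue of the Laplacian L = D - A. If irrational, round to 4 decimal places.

With the vertex order [1, 2, 3, 4, 5, 6, 7], the degrees are [2, 2, 2, 2, 2, 2, 2], giving D = diag(2, 2, 2, 2, 2, 2, 2) and L = D - A. The sorted Laplacian eigenvalues are [0, 0.7530, 0.7530, 2.4450, 2.4450, 3.8019, 3.8019]; the algebraic connectivity is the second entry, 0.7530. The largest eigenvalue, 3.8019, is at most the vertex count 7. There is one zero in the spectrum, matching the 1 component.

0.7530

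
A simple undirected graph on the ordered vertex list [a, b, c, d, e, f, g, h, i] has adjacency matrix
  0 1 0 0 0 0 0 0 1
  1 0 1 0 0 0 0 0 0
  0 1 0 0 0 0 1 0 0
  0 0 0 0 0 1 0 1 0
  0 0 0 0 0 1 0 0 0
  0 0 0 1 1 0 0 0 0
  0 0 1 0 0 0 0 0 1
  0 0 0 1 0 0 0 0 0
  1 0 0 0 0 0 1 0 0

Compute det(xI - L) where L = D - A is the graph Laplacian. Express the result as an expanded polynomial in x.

Reading degrees in the order [a, b, c, d, e, f, g, h, i] gives [2, 2, 2, 2, 1, 2, 2, 1, 2]; set D = diag(2, 2, 2, 2, 1, 2, 2, 1, 2) and form L = D - A. Computing det(xI - L) by cofactor expansion (or equivalently via sum-over-permutations) gives x^9 - 16x^8 + 105x^7 - 364x^6 + 715x^5 - 790x^4 + 450x^3 - 100x^2. Since p(0) = det(-L) = 0, x divides p(x). The largest eigenvalue, 3.6180, is at most the vertex count 9.

x^9 - 16x^8 + 105x^7 - 364x^6 + 715x^5 - 790x^4 + 450x^3 - 100x^2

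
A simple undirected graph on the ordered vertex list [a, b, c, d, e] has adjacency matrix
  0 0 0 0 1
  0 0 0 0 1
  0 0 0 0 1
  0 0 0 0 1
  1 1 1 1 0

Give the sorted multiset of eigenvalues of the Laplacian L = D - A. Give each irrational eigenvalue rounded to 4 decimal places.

[0, 1, 1, 1, 5]

With the vertex order [a, b, c, d, e], the degrees are [1, 1, 1, 1, 4], giving D = diag(1, 1, 1, 1, 4) and L = D - A. Diagonalising L (or applying a numerical eigensolver to the 5x5 matrix) gives the spectrum above. By the matrix-tree theorem the graph has (1/5) * product of the nonzero eigenvalues = 1 spanning tree.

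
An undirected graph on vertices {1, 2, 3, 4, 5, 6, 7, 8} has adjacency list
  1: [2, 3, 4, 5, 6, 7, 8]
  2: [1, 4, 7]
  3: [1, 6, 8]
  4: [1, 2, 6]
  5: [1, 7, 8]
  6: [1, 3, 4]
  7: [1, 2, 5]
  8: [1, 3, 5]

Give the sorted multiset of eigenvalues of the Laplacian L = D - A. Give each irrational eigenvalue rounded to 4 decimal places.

Reading degrees in the order [1, 2, 3, 4, 5, 6, 7, 8] gives [7, 3, 3, 3, 3, 3, 3, 3]; set D = diag(7, 3, 3, 3, 3, 3, 3, 3) and form L = D - A. Diagonalising L (or applying a numerical eigensolver to the 8x8 matrix) gives the spectrum above. The single zero eigenvalue shows the graph is connected. The eigenvalues sum to 28, which equals trace(L) = 2|E|. By the matrix-tree theorem the graph has (1/8) * product of the nonzero eigenvalues = 841 spanning trees.

[0, 1.7530, 1.7530, 3.4450, 3.4450, 4.8019, 4.8019, 8]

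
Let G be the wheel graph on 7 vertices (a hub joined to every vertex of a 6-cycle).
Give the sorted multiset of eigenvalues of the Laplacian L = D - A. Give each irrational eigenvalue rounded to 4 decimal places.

[0, 2, 2, 4, 4, 5, 7]

The graph has 7 vertices and degree multiset [6, 3, 3, 3, 3, 3, 3]; D is the diagonal matrix of degrees and L = D - A. L is symmetric positive semidefinite, so every eigenvalue is real and nonnegative. By the matrix-tree theorem the graph has (1/7) * product of the nonzero eigenvalues = 320 spanning trees.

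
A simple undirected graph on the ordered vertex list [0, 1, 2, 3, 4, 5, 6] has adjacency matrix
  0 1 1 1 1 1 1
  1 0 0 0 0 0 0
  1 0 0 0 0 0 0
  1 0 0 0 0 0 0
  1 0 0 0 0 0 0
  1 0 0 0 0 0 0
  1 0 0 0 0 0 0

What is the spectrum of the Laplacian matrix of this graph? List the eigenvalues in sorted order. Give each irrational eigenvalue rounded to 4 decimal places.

[0, 1, 1, 1, 1, 1, 7]

Reading degrees in the order [0, 1, 2, 3, 4, 5, 6] gives [6, 1, 1, 1, 1, 1, 1]; set D = diag(6, 1, 1, 1, 1, 1, 1) and form L = D - A. Since every row of L sums to 0, the all-ones vector is in the kernel and 0 is an eigenvalue. The single zero eigenvalue shows the graph is connected. The eigenvalues sum to 12, which equals trace(L) = 2|E|.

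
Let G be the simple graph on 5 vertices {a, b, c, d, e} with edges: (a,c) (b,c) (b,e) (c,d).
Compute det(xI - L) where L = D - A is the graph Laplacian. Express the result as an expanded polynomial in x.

x^5 - 8x^4 + 20x^3 - 18x^2 + 5x

Reading degrees in the order [a, b, c, d, e] gives [1, 2, 3, 1, 1]; set D = diag(1, 2, 3, 1, 1) and form L = D - A. Computing det(xI - L) by cofactor expansion (or equivalently via sum-over-permutations) gives x^5 - 8x^4 + 20x^3 - 18x^2 + 5x. Since p(0) = det(-L) = 0, x divides p(x). By the matrix-tree theorem the graph has (1/5) * product of the nonzero eigenvalues = 1 spanning tree.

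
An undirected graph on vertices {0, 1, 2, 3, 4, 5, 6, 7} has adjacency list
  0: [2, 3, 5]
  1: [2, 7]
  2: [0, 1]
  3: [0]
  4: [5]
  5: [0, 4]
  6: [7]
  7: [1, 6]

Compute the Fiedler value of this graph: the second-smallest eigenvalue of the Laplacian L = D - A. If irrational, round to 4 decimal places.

0.1864

Reading degrees in the order [0, 1, 2, 3, 4, 5, 6, 7] gives [3, 2, 2, 1, 1, 2, 1, 2]; set D = diag(3, 2, 2, 1, 1, 2, 1, 2) and form L = D - A. The smallest Laplacian eigenvalue is always 0. The next one, lambda_2 = 0.1864, measures how hard the graph is to disconnect: larger values mean better connectivity. The eigenvalues sum to 14, which equals trace(L) = 2|E|. The largest eigenvalue, 4.3429, is at most the vertex count 8.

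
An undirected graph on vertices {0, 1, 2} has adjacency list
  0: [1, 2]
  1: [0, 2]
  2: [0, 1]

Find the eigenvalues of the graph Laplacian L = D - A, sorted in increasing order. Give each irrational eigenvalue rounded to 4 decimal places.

Reading degrees in the order [0, 1, 2] gives [2, 2, 2]; set D = diag(2, 2, 2) and form L = D - A. Since every row of L sums to 0, the all-ones vector is in the kernel and 0 is an eigenvalue. The single zero eigenvalue shows the graph is connected. By the matrix-tree theorem the graph has (1/3) * product of the nonzero eigenvalues = 3 spanning trees.

[0, 3, 3]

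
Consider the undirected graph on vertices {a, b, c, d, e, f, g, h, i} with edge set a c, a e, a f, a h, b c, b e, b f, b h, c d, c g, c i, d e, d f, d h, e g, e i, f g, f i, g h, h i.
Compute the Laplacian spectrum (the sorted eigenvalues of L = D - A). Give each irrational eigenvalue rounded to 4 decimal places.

With the vertex order [a, b, c, d, e, f, g, h, i], the degrees are [4, 4, 5, 4, 5, 5, 4, 5, 4], giving D = diag(4, 4, 5, 4, 5, 5, 4, 5, 4) and L = D - A. L is symmetric positive semidefinite, so every eigenvalue is real and nonnegative. The largest eigenvalue, 9, is at most the vertex count 9.

[0, 4, 4, 4, 4, 5, 5, 5, 9]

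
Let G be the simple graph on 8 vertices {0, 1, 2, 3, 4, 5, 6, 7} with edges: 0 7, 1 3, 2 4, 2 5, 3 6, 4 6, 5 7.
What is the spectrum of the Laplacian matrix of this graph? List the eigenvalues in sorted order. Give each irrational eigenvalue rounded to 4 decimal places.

[0, 0.1522, 0.5858, 1.2346, 2, 2.7654, 3.4142, 3.8478]

Each diagonal entry of L is the vertex degree and each off-diagonal entry is -1 where an edge is present, 0 otherwise; in the order [0, 1, 2, 3, 4, 5, 6, 7] the diagonal is [1, 1, 2, 2, 2, 2, 2, 2]. Since every row of L sums to 0, the all-ones vector is in the kernel and 0 is an eigenvalue. The single zero eigenvalue shows the graph is connected. By the matrix-tree theorem the graph has (1/8) * product of the nonzero eigenvalues = 1 spanning tree.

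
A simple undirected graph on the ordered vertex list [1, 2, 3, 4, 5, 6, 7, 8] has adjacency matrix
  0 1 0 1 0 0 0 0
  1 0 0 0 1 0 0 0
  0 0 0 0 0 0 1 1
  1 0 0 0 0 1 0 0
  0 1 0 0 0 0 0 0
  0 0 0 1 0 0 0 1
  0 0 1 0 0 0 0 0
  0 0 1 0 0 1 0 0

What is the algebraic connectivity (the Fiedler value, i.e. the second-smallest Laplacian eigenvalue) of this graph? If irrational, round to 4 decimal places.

With the vertex order [1, 2, 3, 4, 5, 6, 7, 8], the degrees are [2, 2, 2, 2, 1, 2, 1, 2], giving D = diag(2, 2, 2, 2, 1, 2, 1, 2) and L = D - A. The smallest Laplacian eigenvalue is always 0. The next one, lambda_2 = 0.1522, measures how hard the graph is to disconnect: larger values mean better connectivity.

0.1522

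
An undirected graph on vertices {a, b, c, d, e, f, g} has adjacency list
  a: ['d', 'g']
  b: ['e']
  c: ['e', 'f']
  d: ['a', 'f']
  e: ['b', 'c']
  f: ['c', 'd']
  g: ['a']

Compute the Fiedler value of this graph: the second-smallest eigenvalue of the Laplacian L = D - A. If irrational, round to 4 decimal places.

Reading degrees in the order [a, b, c, d, e, f, g] gives [2, 1, 2, 2, 2, 2, 1]; set D = diag(2, 1, 2, 2, 2, 2, 1) and form L = D - A. The smallest Laplacian eigenvalue is always 0. The next one, lambda_2 = 0.1981, measures how hard the graph is to disconnect: larger values mean better connectivity.

0.1981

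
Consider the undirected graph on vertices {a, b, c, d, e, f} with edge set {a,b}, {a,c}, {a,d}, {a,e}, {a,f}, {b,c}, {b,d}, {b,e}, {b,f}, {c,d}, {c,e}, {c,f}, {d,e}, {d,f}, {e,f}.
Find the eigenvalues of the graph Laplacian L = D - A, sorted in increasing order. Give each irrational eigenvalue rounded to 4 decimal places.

Each diagonal entry of L is the vertex degree and each off-diagonal entry is -1 where an edge is present, 0 otherwise; in the order [a, b, c, d, e, f] the diagonal is [5, 5, 5, 5, 5, 5]. L is symmetric positive semidefinite, so every eigenvalue is real and nonnegative. The single zero eigenvalue shows the graph is connected. The largest eigenvalue, 6, is at most the vertex count 6.

[0, 6, 6, 6, 6, 6]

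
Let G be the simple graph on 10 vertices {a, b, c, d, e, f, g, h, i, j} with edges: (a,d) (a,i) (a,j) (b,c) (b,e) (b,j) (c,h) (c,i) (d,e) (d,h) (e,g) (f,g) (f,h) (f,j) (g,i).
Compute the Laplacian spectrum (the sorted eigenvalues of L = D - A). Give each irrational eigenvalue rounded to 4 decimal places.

[0, 2, 2, 2, 2, 2, 5, 5, 5, 5]

With the vertex order [a, b, c, d, e, f, g, h, i, j], the degrees are [3, 3, 3, 3, 3, 3, 3, 3, 3, 3], giving D = diag(3, 3, 3, 3, 3, 3, 3, 3, 3, 3) and L = D - A. Since every row of L sums to 0, the all-ones vector is in the kernel and 0 is an eigenvalue. The single zero eigenvalue shows the graph is connected. The largest eigenvalue, 5, is at most the vertex count 10.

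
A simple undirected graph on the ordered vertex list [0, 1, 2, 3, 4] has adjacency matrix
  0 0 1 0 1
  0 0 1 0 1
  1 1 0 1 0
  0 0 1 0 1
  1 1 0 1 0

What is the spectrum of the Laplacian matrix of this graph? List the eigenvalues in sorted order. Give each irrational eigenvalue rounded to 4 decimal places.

[0, 2, 2, 3, 5]

With the vertex order [0, 1, 2, 3, 4], the degrees are [2, 2, 3, 2, 3], giving D = diag(2, 2, 3, 2, 3) and L = D - A. Diagonalising L (or applying a numerical eigensolver to the 5x5 matrix) gives the spectrum above. The single zero eigenvalue shows the graph is connected.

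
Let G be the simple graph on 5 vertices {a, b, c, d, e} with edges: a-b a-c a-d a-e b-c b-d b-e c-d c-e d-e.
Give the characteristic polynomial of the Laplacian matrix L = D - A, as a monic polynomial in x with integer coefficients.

x^5 - 20x^4 + 150x^3 - 500x^2 + 625x

Reading degrees in the order [a, b, c, d, e] gives [4, 4, 4, 4, 4]; set D = diag(4, 4, 4, 4, 4) and form L = D - A. L has integer entries, so p(x) = det(xI - L) has integer coefficients. Expanding the determinant yields x^5 - 20x^4 + 150x^3 - 500x^2 + 625x. The constant term is 0 because L is singular (the all-ones vector lies in its kernel). By the matrix-tree theorem the graph has (1/5) * product of the nonzero eigenvalues = 125 spanning trees. The eigenvalues sum to 20, which equals trace(L) = 2|E|.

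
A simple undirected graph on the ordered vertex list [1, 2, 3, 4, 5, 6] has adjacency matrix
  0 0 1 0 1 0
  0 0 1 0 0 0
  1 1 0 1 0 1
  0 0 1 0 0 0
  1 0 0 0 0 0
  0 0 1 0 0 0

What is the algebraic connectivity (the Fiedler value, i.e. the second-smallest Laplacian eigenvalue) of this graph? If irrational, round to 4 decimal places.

Reading degrees in the order [1, 2, 3, 4, 5, 6] gives [2, 1, 4, 1, 1, 1]; set D = diag(2, 1, 4, 1, 1, 1) and form L = D - A. The smallest Laplacian eigenvalue is always 0. The next one, lambda_2 = 0.4859, measures how hard the graph is to disconnect: larger values mean better connectivity.

0.4859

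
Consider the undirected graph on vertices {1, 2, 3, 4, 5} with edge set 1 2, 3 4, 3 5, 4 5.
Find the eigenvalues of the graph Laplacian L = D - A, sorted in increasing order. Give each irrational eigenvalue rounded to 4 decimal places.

[0, 0, 2, 3, 3]

Each diagonal entry of L is the vertex degree and each off-diagonal entry is -1 where an edge is present, 0 otherwise; in the order [1, 2, 3, 4, 5] the diagonal is [1, 1, 2, 2, 2]. Since every row of L sums to 0, the all-ones vector is in the kernel and 0 is an eigenvalue. The 2 zero eigenvalues correspond to the 2 connected components. The largest eigenvalue, 3, is at most the vertex count 5. There are 2 zeros in the spectrum, matching the 2 components.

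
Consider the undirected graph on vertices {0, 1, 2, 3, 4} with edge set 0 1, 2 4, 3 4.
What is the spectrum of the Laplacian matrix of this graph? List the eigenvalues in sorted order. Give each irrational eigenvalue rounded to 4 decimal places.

Each diagonal entry of L is the vertex degree and each off-diagonal entry is -1 where an edge is present, 0 otherwise; in the order [0, 1, 2, 3, 4] the diagonal is [1, 1, 1, 1, 2]. L is symmetric positive semidefinite, so every eigenvalue is real and nonnegative. The 2 zero eigenvalues correspond to the 2 connected components. There are 2 zeros in the spectrum, matching the 2 components. The eigenvalues sum to 6, which equals trace(L) = 2|E|.

[0, 0, 1, 2, 3]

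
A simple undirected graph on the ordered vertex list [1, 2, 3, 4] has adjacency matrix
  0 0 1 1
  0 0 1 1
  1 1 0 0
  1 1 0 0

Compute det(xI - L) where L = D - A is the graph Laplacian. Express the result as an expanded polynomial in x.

x^4 - 8x^3 + 20x^2 - 16x

Reading degrees in the order [1, 2, 3, 4] gives [2, 2, 2, 2]; set D = diag(2, 2, 2, 2) and form L = D - A. The eigenvalues of L are [0, 2, 2, 4]; the characteristic polynomial is the product of (x - lambda_i), which multiplies out to x^4 - 8x^3 + 20x^2 - 16x. The constant term is 0 because L is singular (the all-ones vector lies in its kernel). By the matrix-tree theorem the graph has (1/4) * product of the nonzero eigenvalues = 4 spanning trees.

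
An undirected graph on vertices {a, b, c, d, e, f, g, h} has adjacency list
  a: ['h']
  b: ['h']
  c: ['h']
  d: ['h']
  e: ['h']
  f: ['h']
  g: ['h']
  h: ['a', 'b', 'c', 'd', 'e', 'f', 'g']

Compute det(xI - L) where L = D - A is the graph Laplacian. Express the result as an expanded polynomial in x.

x^8 - 14x^7 + 63x^6 - 140x^5 + 175x^4 - 126x^3 + 49x^2 - 8x

Each diagonal entry of L is the vertex degree and each off-diagonal entry is -1 where an edge is present, 0 otherwise; in the order [a, b, c, d, e, f, g, h] the diagonal is [1, 1, 1, 1, 1, 1, 1, 7]. Computing det(xI - L) by cofactor expansion (or equivalently via sum-over-permutations) gives x^8 - 14x^7 + 63x^6 - 140x^5 + 175x^4 - 126x^3 + 49x^2 - 8x. The coefficient of x^7 equals -trace(L) = -14, matching the sum of degrees. There is one zero in the spectrum, matching the 1 component.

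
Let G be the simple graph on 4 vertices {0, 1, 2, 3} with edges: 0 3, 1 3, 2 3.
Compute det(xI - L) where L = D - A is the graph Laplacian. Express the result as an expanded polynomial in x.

x^4 - 6x^3 + 9x^2 - 4x

With the vertex order [0, 1, 2, 3], the degrees are [1, 1, 1, 3], giving D = diag(1, 1, 1, 3) and L = D - A. The eigenvalues of L are [0, 1, 1, 4]; the characteristic polynomial is the product of (x - lambda_i), which multiplies out to x^4 - 6x^3 + 9x^2 - 4x. Since p(0) = det(-L) = 0, x divides p(x). The largest eigenvalue, 4, is at most the vertex count 4. The eigenvalues sum to 6, which equals trace(L) = 2|E|.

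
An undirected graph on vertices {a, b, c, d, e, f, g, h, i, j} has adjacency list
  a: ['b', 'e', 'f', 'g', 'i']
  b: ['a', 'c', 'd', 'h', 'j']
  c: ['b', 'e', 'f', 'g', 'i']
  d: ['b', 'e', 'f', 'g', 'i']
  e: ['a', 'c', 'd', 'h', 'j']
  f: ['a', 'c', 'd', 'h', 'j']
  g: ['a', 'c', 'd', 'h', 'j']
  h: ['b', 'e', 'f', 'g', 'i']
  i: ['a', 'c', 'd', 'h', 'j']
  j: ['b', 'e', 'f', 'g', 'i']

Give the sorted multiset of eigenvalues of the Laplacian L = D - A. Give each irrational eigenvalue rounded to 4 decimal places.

Each diagonal entry of L is the vertex degree and each off-diagonal entry is -1 where an edge is present, 0 otherwise; in the order [a, b, c, d, e, f, g, h, i, j] the diagonal is [5, 5, 5, 5, 5, 5, 5, 5, 5, 5]. The multiplicity of 0 as a Laplacian eigenvalue equals the number of connected components. There is one zero in the spectrum, matching the 1 component. The eigenvalues sum to 50, which equals trace(L) = 2|E|.

[0, 5, 5, 5, 5, 5, 5, 5, 5, 10]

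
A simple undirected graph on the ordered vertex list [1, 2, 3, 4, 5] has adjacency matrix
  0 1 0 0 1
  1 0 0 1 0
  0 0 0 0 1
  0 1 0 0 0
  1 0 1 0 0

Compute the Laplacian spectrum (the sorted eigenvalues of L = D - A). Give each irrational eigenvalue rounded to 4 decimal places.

Each diagonal entry of L is the vertex degree and each off-diagonal entry is -1 where an edge is present, 0 otherwise; in the order [1, 2, 3, 4, 5] the diagonal is [2, 2, 1, 1, 2]. Since every row of L sums to 0, the all-ones vector is in the kernel and 0 is an eigenvalue. The single zero eigenvalue shows the graph is connected. There is one zero in the spectrum, matching the 1 component.

[0, 0.3820, 1.3820, 2.6180, 3.6180]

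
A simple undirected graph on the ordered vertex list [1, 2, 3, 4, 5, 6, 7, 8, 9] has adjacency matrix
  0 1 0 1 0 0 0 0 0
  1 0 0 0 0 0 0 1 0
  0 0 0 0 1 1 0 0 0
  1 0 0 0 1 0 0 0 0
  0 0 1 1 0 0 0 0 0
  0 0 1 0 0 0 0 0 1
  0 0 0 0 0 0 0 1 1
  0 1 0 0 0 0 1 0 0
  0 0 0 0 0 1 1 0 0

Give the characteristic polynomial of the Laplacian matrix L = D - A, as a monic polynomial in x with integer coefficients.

x^9 - 18x^8 + 135x^7 - 546x^6 + 1287x^5 - 1782x^4 + 1386x^3 - 540x^2 + 81x

Reading degrees in the order [1, 2, 3, 4, 5, 6, 7, 8, 9] gives [2, 2, 2, 2, 2, 2, 2, 2, 2]; set D = diag(2, 2, 2, 2, 2, 2, 2, 2, 2) and form L = D - A. Computing det(xI - L) by cofactor expansion (or equivalently via sum-over-permutations) gives x^9 - 18x^8 + 135x^7 - 546x^6 + 1287x^5 - 1782x^4 + 1386x^3 - 540x^2 + 81x. The coefficient of x^8 equals -trace(L) = -18, matching the sum of degrees. The eigenvalues sum to 18, which equals trace(L) = 2|E|.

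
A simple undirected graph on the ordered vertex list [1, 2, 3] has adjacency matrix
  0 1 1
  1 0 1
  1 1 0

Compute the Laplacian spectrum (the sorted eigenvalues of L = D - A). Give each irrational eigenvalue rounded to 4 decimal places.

Each diagonal entry of L is the vertex degree and each off-diagonal entry is -1 where an edge is present, 0 otherwise; in the order [1, 2, 3] the diagonal is [2, 2, 2]. Since every row of L sums to 0, the all-ones vector is in the kernel and 0 is an eigenvalue. There is one zero in the spectrum, matching the 1 component.

[0, 3, 3]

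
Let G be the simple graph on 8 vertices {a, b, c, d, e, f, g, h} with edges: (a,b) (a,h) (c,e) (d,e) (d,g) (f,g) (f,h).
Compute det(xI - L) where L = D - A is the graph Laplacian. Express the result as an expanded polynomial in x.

With the vertex order [a, b, c, d, e, f, g, h], the degrees are [2, 1, 1, 2, 2, 2, 2, 2], giving D = diag(2, 1, 1, 2, 2, 2, 2, 2) and L = D - A. L has integer entries, so p(x) = det(xI - L) has integer coefficients. Expanding the determinant yields x^8 - 14x^7 + 78x^6 - 220x^5 + 330x^4 - 252x^3 + 84x^2 - 8x. The coefficient of x^7 equals -trace(L) = -14, matching the sum of degrees. By the matrix-tree theorem the graph has (1/8) * product of the nonzero eigenvalues = 1 spanning tree.

x^8 - 14x^7 + 78x^6 - 220x^5 + 330x^4 - 252x^3 + 84x^2 - 8x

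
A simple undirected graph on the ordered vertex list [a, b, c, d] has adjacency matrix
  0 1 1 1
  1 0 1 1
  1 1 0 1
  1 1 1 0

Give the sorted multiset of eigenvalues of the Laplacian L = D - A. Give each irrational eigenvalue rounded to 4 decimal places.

With the vertex order [a, b, c, d], the degrees are [3, 3, 3, 3], giving D = diag(3, 3, 3, 3) and L = D - A. L is symmetric positive semidefinite, so every eigenvalue is real and nonnegative. By the matrix-tree theorem the graph has (1/4) * product of the nonzero eigenvalues = 16 spanning trees.

[0, 4, 4, 4]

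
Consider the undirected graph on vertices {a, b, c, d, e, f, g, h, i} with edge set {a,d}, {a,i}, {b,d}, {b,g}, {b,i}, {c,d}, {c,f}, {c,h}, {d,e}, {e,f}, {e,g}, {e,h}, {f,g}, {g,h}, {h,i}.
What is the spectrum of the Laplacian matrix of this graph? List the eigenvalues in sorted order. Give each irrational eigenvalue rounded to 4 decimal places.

[0, 1.2497, 2.2987, 3, 3, 3.6491, 4.5378, 6, 6.2647]

Each diagonal entry of L is the vertex degree and each off-diagonal entry is -1 where an edge is present, 0 otherwise; in the order [a, b, c, d, e, f, g, h, i] the diagonal is [2, 3, 3, 4, 4, 3, 4, 4, 3]. Diagonalising L (or applying a numerical eigensolver to the 9x9 matrix) gives the spectrum above. The eigenvalues sum to 30, which equals trace(L) = 2|E|.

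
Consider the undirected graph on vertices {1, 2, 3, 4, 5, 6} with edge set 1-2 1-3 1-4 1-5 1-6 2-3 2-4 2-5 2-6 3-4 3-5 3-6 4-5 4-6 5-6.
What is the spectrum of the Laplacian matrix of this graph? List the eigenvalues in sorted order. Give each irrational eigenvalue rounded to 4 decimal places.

[0, 6, 6, 6, 6, 6]

Reading degrees in the order [1, 2, 3, 4, 5, 6] gives [5, 5, 5, 5, 5, 5]; set D = diag(5, 5, 5, 5, 5, 5) and form L = D - A. Diagonalising L (or applying a numerical eigensolver to the 6x6 matrix) gives the spectrum above. There is one zero in the spectrum, matching the 1 component.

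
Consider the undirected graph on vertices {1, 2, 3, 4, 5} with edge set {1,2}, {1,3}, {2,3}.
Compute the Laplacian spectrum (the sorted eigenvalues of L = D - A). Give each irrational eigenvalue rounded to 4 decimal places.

With the vertex order [1, 2, 3, 4, 5], the degrees are [2, 2, 2, 0, 0], giving D = diag(2, 2, 2, 0, 0) and L = D - A. Diagonalising L (or applying a numerical eigensolver to the 5x5 matrix) gives the spectrum above. The 3 zero eigenvalues correspond to the 3 connected components. The eigenvalues sum to 6, which equals trace(L) = 2|E|.

[0, 0, 0, 3, 3]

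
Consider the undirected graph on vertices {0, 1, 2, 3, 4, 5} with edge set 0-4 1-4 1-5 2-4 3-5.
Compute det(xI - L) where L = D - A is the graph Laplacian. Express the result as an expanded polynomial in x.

x^6 - 10x^5 + 35x^4 - 52x^3 + 32x^2 - 6x

Reading degrees in the order [0, 1, 2, 3, 4, 5] gives [1, 2, 1, 1, 3, 2]; set D = diag(1, 2, 1, 1, 3, 2) and form L = D - A. Computing det(xI - L) by cofactor expansion (or equivalently via sum-over-permutations) gives x^6 - 10x^5 + 35x^4 - 52x^3 + 32x^2 - 6x. Since p(0) = det(-L) = 0, x divides p(x). The largest eigenvalue, 4.2143, is at most the vertex count 6. There is one zero in the spectrum, matching the 1 component.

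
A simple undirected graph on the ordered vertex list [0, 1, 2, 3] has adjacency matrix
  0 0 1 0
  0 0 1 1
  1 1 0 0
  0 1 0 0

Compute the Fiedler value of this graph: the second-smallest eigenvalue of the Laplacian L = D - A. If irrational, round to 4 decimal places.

0.5858

With the vertex order [0, 1, 2, 3], the degrees are [1, 2, 2, 1], giving D = diag(1, 2, 2, 1) and L = D - A. Computing the eigenvalues of L and sorting gives [0, 0.5858, 2, 3.4142]. The Fiedler value lambda_2 = 0.5858 is strictly positive, so the graph is connected. There is one zero in the spectrum, matching the 1 component. By the matrix-tree theorem the graph has (1/4) * product of the nonzero eigenvalues = 1 spanning tree.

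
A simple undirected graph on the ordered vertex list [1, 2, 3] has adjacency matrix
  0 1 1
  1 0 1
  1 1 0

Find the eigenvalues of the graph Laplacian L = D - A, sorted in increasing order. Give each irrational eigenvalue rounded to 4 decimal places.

Reading degrees in the order [1, 2, 3] gives [2, 2, 2]; set D = diag(2, 2, 2) and form L = D - A. Diagonalising L (or applying a numerical eigensolver to the 3x3 matrix) gives the spectrum above. The largest eigenvalue, 3, is at most the vertex count 3.

[0, 3, 3]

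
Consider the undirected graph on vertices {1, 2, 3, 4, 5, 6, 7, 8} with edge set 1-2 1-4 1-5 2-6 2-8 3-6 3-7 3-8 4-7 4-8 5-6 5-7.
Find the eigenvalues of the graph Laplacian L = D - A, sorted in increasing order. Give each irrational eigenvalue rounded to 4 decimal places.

Each diagonal entry of L is the vertex degree and each off-diagonal entry is -1 where an edge is present, 0 otherwise; in the order [1, 2, 3, 4, 5, 6, 7, 8] the diagonal is [3, 3, 3, 3, 3, 3, 3, 3]. Diagonalising L (or applying a numerical eigensolver to the 8x8 matrix) gives the spectrum above. The single zero eigenvalue shows the graph is connected. The eigenvalues sum to 24, which equals trace(L) = 2|E|.

[0, 2, 2, 2, 4, 4, 4, 6]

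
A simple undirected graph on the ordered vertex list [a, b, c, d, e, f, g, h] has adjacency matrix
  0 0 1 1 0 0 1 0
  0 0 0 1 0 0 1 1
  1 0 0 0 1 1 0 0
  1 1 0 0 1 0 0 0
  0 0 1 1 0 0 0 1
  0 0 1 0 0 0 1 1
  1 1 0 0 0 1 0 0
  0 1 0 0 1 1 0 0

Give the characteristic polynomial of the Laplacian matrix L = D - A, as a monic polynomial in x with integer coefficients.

x^8 - 24x^7 + 240x^6 - 1296x^5 + 4080x^4 - 7488x^3 + 7424x^2 - 3072x

Reading degrees in the order [a, b, c, d, e, f, g, h] gives [3, 3, 3, 3, 3, 3, 3, 3]; set D = diag(3, 3, 3, 3, 3, 3, 3, 3) and form L = D - A. The eigenvalues of L are [0, 2, 2, 2, 4, 4, 4, 6]; the characteristic polynomial is the product of (x - lambda_i), which multiplies out to x^8 - 24x^7 + 240x^6 - 1296x^5 + 4080x^4 - 7488x^3 + 7424x^2 - 3072x. The coefficient of x^7 equals -trace(L) = -24, matching the sum of degrees. By the matrix-tree theorem the graph has (1/8) * product of the nonzero eigenvalues = 384 spanning trees. There is one zero in the spectrum, matching the 1 component.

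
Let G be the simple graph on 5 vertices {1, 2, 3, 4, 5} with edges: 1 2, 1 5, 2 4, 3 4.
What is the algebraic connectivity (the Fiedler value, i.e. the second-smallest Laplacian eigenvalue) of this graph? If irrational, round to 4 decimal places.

0.3820

Reading degrees in the order [1, 2, 3, 4, 5] gives [2, 2, 1, 2, 1]; set D = diag(2, 2, 1, 2, 1) and form L = D - A. Computing the eigenvalues of L and sorting gives [0, 0.3820, 1.3820, 2.6180, 3.6180]. The Fiedler value lambda_2 = 0.3820 is strictly positive, so the graph is connected. The eigenvalues sum to 8, which equals trace(L) = 2|E|. By the matrix-tree theorem the graph has (1/5) * product of the nonzero eigenvalues = 1 spanning tree.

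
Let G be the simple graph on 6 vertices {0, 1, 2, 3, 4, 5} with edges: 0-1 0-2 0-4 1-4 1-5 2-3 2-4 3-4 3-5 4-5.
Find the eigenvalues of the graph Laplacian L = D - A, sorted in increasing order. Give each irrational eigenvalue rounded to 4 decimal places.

Reading degrees in the order [0, 1, 2, 3, 4, 5] gives [3, 3, 3, 3, 5, 3]; set D = diag(3, 3, 3, 3, 5, 3) and form L = D - A. Since every row of L sums to 0, the all-ones vector is in the kernel and 0 is an eigenvalue.

[0, 2.3820, 2.3820, 4.6180, 4.6180, 6]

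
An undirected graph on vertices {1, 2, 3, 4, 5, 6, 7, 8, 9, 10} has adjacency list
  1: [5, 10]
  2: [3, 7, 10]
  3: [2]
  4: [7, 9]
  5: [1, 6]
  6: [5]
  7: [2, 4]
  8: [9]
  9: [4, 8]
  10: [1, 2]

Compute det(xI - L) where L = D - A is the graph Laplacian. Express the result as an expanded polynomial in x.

With the vertex order [1, 2, 3, 4, 5, 6, 7, 8, 9, 10], the degrees are [2, 3, 1, 2, 2, 1, 2, 1, 2, 2], giving D = diag(2, 3, 1, 2, 2, 1, 2, 1, 2, 2) and L = D - A. L has integer entries, so p(x) = det(xI - L) has integer coefficients. Expanding the determinant yields x^10 - 18x^9 + 135x^8 - 548x^7 + 1309x^6 - 1874x^5 + 1568x^4 - 712x^3 + 149x^2 - 10x. Since p(0) = det(-L) = 0, x divides p(x). The eigenvalues sum to 18, which equals trace(L) = 2|E|. The largest eigenvalue, 4.3772, is at most the vertex count 10.

x^10 - 18x^9 + 135x^8 - 548x^7 + 1309x^6 - 1874x^5 + 1568x^4 - 712x^3 + 149x^2 - 10x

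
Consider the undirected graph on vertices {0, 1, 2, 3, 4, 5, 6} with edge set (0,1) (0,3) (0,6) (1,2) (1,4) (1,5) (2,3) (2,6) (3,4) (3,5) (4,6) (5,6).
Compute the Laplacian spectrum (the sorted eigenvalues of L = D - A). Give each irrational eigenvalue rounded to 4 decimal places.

[0, 3, 3, 3, 4, 4, 7]

With the vertex order [0, 1, 2, 3, 4, 5, 6], the degrees are [3, 4, 3, 4, 3, 3, 4], giving D = diag(3, 4, 3, 4, 3, 3, 4) and L = D - A. Since every row of L sums to 0, the all-ones vector is in the kernel and 0 is an eigenvalue. The single zero eigenvalue shows the graph is connected. There is one zero in the spectrum, matching the 1 component. The largest eigenvalue, 7, is at most the vertex count 7.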